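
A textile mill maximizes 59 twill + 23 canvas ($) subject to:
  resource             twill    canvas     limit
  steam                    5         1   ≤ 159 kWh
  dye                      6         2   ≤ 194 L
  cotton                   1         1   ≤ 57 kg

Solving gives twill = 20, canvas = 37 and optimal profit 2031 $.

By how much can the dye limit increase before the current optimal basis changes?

22

Binding constraints: dye, cotton. The basis is B = [[6,2],[1,1]] with det 4.
Per unit increase in dye, x* moves by d = (0.25, -0.25).
The basis stays optimal until steam becomes binding; allowable increase = 22 L.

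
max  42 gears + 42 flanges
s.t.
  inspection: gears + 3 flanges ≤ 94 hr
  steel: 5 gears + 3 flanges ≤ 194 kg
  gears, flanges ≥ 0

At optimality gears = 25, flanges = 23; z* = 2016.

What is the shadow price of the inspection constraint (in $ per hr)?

Check each constraint at x*: inspection 94/94 (tight); steel 194/194 (tight).
Dual feasibility on the basic columns requires 1·y_inspection + 5·y_steel = 42, 3·y_inspection + 3·y_steel = 42.
→ y_inspection = 7 and y_steel = 7.
Shadow price of inspection = 7.

7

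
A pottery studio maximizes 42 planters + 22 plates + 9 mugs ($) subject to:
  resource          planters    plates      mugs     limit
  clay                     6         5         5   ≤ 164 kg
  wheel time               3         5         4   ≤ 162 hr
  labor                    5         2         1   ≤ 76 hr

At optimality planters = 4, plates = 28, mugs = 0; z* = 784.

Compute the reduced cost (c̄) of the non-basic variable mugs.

Check each constraint at x*: clay 164/164 (tight); wheel time 152/162 (slack 10); labor 76/76 (tight).
Since wheel time is not tight, its dual is 0.
The binding rows give the dual system: 6·y_clay + 5·y_labor = 42 and 5·y_clay + 2·y_labor = 22.
→ y_clay = 2 and y_labor = 6.
Reduced cost of mugs: c₃ − yᵀa₃ = 9 − (2·5 + 6·1) = 9 − 16 = -7.

-7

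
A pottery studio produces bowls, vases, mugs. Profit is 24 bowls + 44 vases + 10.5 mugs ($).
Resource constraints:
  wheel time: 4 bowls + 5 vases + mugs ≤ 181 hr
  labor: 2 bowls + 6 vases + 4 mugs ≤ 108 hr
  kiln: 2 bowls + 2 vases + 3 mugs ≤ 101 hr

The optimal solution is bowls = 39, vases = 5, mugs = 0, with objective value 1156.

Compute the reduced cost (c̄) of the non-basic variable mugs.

-9.5

At the optimum: wheel time uses 181 of 181 (binding); labor uses 108 of 108 (binding); kiln uses 88 of 101 (slack = 13).
By complementary slackness, y = 0 for the non-binding constraint.
From A_Bᵀ y = c: 4·y_wheel time + 2·y_labor = 24; 5·y_wheel time + 6·y_labor = 44.
Solving: y_wheel time = 4, y_labor = 4.
Reduced cost of mugs: c₃ − yᵀa₃ = 10.5 − (4·1 + 4·4) = 10.5 − 20 = -9.5.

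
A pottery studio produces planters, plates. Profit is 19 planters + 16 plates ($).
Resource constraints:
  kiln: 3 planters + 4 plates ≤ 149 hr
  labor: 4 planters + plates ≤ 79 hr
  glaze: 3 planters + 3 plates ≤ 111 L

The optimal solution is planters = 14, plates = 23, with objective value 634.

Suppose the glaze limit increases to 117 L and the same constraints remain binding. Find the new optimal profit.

664

At the optimum: kiln uses 134 of 149 (slack = 15); labor uses 79 of 79 (binding); glaze uses 111 of 111 (binding).
By complementary slackness, y = 0 for the non-binding constraint.
Dual feasibility on the basic columns requires 4·y_labor + 3·y_glaze = 19, 1·y_labor + 3·y_glaze = 16.
→ y_labor = 1 and y_glaze = 5.
Δz = y_glaze·Δb = 5 × (6) = 30, so new z* = 634 + 30 = 664.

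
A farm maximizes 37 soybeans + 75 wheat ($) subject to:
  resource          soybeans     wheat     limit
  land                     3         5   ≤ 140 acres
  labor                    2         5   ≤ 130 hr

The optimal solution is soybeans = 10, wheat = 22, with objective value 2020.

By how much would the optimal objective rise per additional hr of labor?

8

At the optimum: land uses 140 of 140 (binding); labor uses 130 of 130 (binding).
Dual feasibility on the basic columns requires 3·y_land + 2·y_labor = 37, 5·y_land + 5·y_labor = 75.
→ y_land = 7 and y_labor = 8.
Shadow price of labor = 8.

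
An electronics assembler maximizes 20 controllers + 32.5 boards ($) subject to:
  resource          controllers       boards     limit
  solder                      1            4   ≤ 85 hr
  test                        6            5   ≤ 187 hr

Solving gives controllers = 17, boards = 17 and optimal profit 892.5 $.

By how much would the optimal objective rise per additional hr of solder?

Check each constraint at x*: solder 85/85 (tight); test 187/187 (tight).
From A_Bᵀ y = c: 1·y_solder + 6·y_test = 20; 4·y_solder + 5·y_test = 32.5.
Solving: y_solder = 5, y_test = 2.5.
Shadow price of solder = 5.

5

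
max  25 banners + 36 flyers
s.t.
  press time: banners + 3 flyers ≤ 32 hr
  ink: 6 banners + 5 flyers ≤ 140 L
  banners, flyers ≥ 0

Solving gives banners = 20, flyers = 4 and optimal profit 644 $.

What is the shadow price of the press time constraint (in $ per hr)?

7

Check each constraint at x*: press time 32/32 (tight); ink 140/140 (tight).
From A_Bᵀ y = c: 1·y_press time + 6·y_ink = 25; 3·y_press time + 5·y_ink = 36.
→ y_press time = 7 and y_ink = 3.
Shadow price of press time = 7.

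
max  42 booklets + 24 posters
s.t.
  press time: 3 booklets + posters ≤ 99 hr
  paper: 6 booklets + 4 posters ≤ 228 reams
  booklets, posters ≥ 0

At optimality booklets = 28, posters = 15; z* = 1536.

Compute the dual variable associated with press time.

4

Check each constraint at x*: press time 99/99 (tight); paper 228/228 (tight).
From A_Bᵀ y = c: 3·y_press time + 6·y_paper = 42; 1·y_press time + 4·y_paper = 24.
→ y_press time = 4 and y_paper = 5.
Shadow price of press time = 4.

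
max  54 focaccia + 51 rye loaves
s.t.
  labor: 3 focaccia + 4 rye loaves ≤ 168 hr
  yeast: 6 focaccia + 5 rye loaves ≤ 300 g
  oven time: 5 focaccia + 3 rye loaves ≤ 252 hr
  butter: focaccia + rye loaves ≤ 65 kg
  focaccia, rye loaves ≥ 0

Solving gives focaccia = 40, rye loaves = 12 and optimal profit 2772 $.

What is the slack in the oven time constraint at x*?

oven time used = 5·40 + 3·12 = 236; slack = 252 − 236 = 16.

16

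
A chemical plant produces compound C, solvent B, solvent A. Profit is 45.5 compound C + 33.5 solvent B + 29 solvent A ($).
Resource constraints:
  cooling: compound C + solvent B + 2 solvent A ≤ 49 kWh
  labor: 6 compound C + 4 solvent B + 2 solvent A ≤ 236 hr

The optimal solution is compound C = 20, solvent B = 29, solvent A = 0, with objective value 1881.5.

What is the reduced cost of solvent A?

-2

Both cooling and labor are binding at x*.
Dual feasibility on the basic columns requires 1·y_cooling + 6·y_labor = 45.5, 1·y_cooling + 4·y_labor = 33.5.
→ y_cooling = 9.5 and y_labor = 6.
Reduced cost of solvent A: c₃ − yᵀa₃ = 29 − (9.5·2 + 6·2) = 29 − 31 = -2.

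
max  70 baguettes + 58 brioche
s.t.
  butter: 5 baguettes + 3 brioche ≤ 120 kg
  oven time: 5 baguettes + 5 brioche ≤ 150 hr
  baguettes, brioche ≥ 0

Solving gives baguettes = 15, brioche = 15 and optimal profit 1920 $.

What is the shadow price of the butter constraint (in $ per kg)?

Both butter and oven time are binding at x*.
The binding rows give the dual system: 5·y_butter + 5·y_oven time = 70 and 3·y_butter + 5·y_oven time = 58.
→ y_butter = 6 and y_oven time = 8.
Shadow price of butter = 6.

6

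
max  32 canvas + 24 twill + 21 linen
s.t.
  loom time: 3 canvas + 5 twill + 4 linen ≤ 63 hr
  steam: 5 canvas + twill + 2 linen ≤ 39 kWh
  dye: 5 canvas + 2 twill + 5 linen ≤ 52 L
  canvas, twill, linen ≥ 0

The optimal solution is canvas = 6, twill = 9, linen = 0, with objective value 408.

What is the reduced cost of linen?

-3

At the optimum: loom time uses 63 of 63 (binding); steam uses 39 of 39 (binding); dye uses 48 of 52 (slack = 4).
Slack constraints have shadow price 0 (complementary slackness).
Dual feasibility on the basic columns requires 3·y_loom time + 5·y_steam = 32, 5·y_loom time + 1·y_steam = 24.
Solving: y_loom time = 4, y_steam = 4.
Reduced cost of linen: c₃ − yᵀa₃ = 21 − (4·4 + 4·2) = 21 − 24 = -3.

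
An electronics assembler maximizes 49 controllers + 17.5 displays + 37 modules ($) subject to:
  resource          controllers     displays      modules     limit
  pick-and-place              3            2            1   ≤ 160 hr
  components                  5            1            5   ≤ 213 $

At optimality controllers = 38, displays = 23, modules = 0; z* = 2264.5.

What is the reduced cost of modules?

-1

At the optimum: pick-and-place uses 160 of 160 (binding); components uses 213 of 213 (binding).
Dual feasibility on the basic columns requires 3·y_pick-and-place + 5·y_components = 49, 2·y_pick-and-place + 1·y_components = 17.5.
This yields shadow prices y_pick-and-place = 5.5, y_components = 6.5.
Reduced cost of modules: c₃ − yᵀa₃ = 37 − (5.5·1 + 6.5·5) = 37 − 38 = -1.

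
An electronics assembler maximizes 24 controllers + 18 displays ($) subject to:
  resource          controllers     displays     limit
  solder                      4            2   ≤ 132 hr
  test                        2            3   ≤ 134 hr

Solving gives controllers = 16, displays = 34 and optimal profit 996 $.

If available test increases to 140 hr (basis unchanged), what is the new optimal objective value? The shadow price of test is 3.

1014

Δb = 6, so new z* = 996 + (3)·(6) = 996 + 18 = 1014.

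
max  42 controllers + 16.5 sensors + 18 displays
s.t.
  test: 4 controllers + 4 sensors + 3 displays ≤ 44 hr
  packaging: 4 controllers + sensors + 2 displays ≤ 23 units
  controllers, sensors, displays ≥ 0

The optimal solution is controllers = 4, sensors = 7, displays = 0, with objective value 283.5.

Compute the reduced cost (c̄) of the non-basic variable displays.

-5

Check each constraint at x*: test 44/44 (tight); packaging 23/23 (tight).
From A_Bᵀ y = c: 4·y_test + 4·y_packaging = 42; 4·y_test + 1·y_packaging = 16.5.
This yields shadow prices y_test = 2, y_packaging = 8.5.
Reduced cost of displays: c₃ − yᵀa₃ = 18 − (2·3 + 8.5·2) = 18 − 23 = -5.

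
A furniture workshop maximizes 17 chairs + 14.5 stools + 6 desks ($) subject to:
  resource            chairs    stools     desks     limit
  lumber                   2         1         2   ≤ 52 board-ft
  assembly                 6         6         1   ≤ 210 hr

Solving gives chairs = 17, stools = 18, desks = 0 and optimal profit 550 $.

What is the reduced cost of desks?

At the optimum: lumber uses 52 of 52 (binding); assembly uses 210 of 210 (binding).
From A_Bᵀ y = c: 2·y_lumber + 6·y_assembly = 17; 1·y_lumber + 6·y_assembly = 14.5.
This yields shadow prices y_lumber = 2.5, y_assembly = 2.
Reduced cost of desks: c₃ − yᵀa₃ = 6 − (2.5·2 + 2·1) = 6 − 7 = -1.

-1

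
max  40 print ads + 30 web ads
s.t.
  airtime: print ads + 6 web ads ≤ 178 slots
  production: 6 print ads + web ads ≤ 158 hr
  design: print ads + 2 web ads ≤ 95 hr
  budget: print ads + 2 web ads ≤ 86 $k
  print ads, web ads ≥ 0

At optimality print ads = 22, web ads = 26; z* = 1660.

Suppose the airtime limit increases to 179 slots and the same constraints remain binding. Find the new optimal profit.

1664

Binding: airtime and production. Non-binding: design (21 unused), budget (12 unused).
By complementary slackness, y = 0 for the non-binding constraints.
From A_Bᵀ y = c: 1·y_airtime + 6·y_production = 40; 6·y_airtime + 1·y_production = 30.
→ y_airtime = 4 and y_production = 6.
Δz = y_airtime·Δb = 4 × (1) = 4, so new z* = 1660 + 4 = 1664.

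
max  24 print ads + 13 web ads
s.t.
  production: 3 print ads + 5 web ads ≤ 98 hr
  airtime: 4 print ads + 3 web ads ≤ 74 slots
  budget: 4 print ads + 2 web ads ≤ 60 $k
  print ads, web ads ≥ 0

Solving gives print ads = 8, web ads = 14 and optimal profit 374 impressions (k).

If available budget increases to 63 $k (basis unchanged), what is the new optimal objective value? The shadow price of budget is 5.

389

Δb = 3, so new z* = 374 + (5)·(3) = 374 + 15 = 389.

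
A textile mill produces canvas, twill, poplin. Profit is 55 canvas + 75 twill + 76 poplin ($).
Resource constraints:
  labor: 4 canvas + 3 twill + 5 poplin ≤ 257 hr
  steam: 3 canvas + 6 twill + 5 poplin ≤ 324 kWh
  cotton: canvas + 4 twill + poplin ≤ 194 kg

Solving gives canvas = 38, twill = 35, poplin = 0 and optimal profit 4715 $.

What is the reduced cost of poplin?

Check each constraint at x*: labor 257/257 (tight); steam 324/324 (tight); cotton 178/194 (slack 16).
Slack constraints have shadow price 0 (complementary slackness).
From A_Bᵀ y = c: 4·y_labor + 3·y_steam = 55; 3·y_labor + 6·y_steam = 75.
→ y_labor = 7 and y_steam = 9.
Reduced cost of poplin: c₃ − yᵀa₃ = 76 − (7·5 + 9·5) = 76 − 80 = -4.

-4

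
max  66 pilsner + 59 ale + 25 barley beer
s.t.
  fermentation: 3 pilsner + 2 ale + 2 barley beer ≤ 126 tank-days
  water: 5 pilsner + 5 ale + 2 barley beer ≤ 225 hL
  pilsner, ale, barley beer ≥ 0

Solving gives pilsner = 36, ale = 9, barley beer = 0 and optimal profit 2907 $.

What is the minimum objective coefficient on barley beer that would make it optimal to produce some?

32

At the optimum: fermentation uses 126 of 126 (binding); water uses 225 of 225 (binding).
Dual feasibility on the basic columns requires 3·y_fermentation + 5·y_water = 66, 2·y_fermentation + 5·y_water = 59.
This yields shadow prices y_fermentation = 7, y_water = 9.
barley beer enters the basis when its profit ≥ yᵀa₃ = 7·2 + 9·2 = 32.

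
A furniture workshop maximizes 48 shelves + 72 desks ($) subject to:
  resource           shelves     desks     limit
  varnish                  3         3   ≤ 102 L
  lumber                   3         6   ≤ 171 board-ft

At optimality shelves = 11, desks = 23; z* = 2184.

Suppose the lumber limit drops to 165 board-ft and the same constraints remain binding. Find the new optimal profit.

Both varnish and lumber are binding at x*.
From A_Bᵀ y = c: 3·y_varnish + 3·y_lumber = 48; 3·y_varnish + 6·y_lumber = 72.
→ y_varnish = 8 and y_lumber = 8.
Δz = y_lumber·Δb = 8 × (-6) = -48, so new z* = 2184 − 48 = 2136.

2136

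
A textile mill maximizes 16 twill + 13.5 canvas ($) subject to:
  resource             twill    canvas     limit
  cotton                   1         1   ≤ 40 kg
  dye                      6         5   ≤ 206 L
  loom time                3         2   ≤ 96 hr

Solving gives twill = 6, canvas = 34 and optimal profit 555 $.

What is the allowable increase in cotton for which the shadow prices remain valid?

Binding constraints: cotton, dye. The basis is B = [[1,1],[6,5]] with det -1.
Per unit increase in cotton, x* moves by d = (-5, 6).
The basis stays optimal until twill reaches 0; allowable increase = 1.2 kg.

1.2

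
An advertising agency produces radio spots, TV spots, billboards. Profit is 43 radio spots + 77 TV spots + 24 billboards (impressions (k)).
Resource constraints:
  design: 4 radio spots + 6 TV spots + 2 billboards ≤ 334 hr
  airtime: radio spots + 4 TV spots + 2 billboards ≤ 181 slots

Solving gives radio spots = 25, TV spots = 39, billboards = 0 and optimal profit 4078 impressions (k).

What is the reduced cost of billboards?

-5

At the optimum: design uses 334 of 334 (binding); airtime uses 181 of 181 (binding).
Dual feasibility on the basic columns requires 4·y_design + 1·y_airtime = 43, 6·y_design + 4·y_airtime = 77.
This yields shadow prices y_design = 9.5, y_airtime = 5.
Reduced cost of billboards: c₃ − yᵀa₃ = 24 − (9.5·2 + 5·2) = 24 − 29 = -5.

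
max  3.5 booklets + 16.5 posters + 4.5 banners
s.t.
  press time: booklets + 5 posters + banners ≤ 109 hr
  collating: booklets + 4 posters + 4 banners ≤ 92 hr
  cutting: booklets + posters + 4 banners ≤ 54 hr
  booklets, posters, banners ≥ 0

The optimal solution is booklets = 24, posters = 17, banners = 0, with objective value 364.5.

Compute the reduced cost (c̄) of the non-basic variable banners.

Binding: press time and collating. Non-binding: cutting (13 unused).
By complementary slackness, y = 0 for the non-binding constraint.
From A_Bᵀ y = c: 1·y_press time + 1·y_collating = 3.5; 5·y_press time + 4·y_collating = 16.5.
Solving: y_press time = 2.5, y_collating = 1.
Reduced cost of banners: c₃ − yᵀa₃ = 4.5 − (2.5·1 + 1·4) = 4.5 − 6.5 = -2.

-2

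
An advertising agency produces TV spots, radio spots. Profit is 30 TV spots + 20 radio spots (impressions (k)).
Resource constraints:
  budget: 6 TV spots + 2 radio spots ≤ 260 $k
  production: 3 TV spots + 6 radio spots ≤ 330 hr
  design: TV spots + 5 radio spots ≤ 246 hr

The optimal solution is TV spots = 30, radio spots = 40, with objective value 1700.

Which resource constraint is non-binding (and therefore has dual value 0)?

budget: 260/260 (binding)
production: 330/330 (binding)
design: 230/246 (slack 16)
By complementary slackness, a constraint with positive slack has shadow price 0 → design.

design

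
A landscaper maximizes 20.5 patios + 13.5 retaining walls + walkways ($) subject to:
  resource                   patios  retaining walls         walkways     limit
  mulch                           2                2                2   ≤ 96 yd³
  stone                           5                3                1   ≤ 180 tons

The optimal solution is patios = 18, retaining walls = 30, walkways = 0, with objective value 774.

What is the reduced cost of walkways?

-5.5

Both mulch and stone are binding at x*.
Dual feasibility on the basic columns requires 2·y_mulch + 5·y_stone = 20.5, 2·y_mulch + 3·y_stone = 13.5.
Solving: y_mulch = 1.5, y_stone = 3.5.
Reduced cost of walkways: c₃ − yᵀa₃ = 1 − (1.5·2 + 3.5·1) = 1 − 6.5 = -5.5.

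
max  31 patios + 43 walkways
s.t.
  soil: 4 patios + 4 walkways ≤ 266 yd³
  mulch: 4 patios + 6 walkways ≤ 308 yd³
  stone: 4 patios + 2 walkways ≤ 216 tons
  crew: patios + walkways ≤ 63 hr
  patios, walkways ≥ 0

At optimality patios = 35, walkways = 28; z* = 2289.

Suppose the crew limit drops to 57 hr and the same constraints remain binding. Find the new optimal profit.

Binding: mulch and crew. Non-binding: soil (14 unused), stone (20 unused).
Since soil, stone are not tight, their duals are 0.
The binding rows give the dual system: 4·y_mulch + 1·y_crew = 31 and 6·y_mulch + 1·y_crew = 43.
This yields shadow prices y_mulch = 6, y_crew = 7.
Δz = y_crew·Δb = 7 × (-6) = -42, so new z* = 2289 − 42 = 2247.

2247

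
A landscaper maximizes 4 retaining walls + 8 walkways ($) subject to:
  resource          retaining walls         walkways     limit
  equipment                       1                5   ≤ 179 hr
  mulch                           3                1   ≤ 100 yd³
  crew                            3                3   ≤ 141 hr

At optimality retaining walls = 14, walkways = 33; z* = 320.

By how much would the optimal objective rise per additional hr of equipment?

1

Binding: equipment and crew. Non-binding: mulch (25 unused).
Slack constraints have shadow price 0 (complementary slackness).
From A_Bᵀ y = c: 1·y_equipment + 3·y_crew = 4; 5·y_equipment + 3·y_crew = 8.
→ y_equipment = 1 and y_crew = 1.
Shadow price of equipment = 1.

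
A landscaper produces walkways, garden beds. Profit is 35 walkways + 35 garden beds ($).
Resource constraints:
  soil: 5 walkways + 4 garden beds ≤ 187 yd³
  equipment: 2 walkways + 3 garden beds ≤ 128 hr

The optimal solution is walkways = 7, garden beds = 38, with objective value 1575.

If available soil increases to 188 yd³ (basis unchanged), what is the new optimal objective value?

At the optimum: soil uses 187 of 187 (binding); equipment uses 128 of 128 (binding).
From A_Bᵀ y = c: 5·y_soil + 2·y_equipment = 35; 4·y_soil + 3·y_equipment = 35.
→ y_soil = 5 and y_equipment = 5.
Δz = y_soil·Δb = 5 × (1) = 5, so new z* = 1575 + 5 = 1580.

1580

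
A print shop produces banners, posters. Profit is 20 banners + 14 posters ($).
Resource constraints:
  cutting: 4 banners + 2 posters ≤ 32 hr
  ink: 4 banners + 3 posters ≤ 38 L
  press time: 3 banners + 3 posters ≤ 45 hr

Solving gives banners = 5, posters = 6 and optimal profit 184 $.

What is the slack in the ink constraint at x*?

ink used = 4·5 + 3·6 = 38; slack = 38 − 38 = 0.

0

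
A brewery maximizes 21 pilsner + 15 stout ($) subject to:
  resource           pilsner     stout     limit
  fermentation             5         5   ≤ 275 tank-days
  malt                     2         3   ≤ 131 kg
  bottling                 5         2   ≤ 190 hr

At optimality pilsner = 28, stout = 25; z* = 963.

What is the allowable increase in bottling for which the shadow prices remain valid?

Binding constraints: malt, bottling. The basis is B = [[2,3],[5,2]] with det -11.
Per unit increase in bottling, x* moves by d = (0.2727, -0.1818).
The basis stays optimal until fermentation becomes binding; allowable increase = 22 hr.

22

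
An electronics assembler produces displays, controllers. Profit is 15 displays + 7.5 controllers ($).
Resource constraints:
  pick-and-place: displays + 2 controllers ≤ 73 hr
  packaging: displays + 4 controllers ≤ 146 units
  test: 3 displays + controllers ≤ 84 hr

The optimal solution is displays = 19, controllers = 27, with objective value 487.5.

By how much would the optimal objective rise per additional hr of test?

4.5

Check each constraint at x*: pick-and-place 73/73 (tight); packaging 127/146 (slack 19); test 84/84 (tight).
Slack constraints have shadow price 0 (complementary slackness).
Dual feasibility on the basic columns requires 1·y_pick-and-place + 3·y_test = 15, 2·y_pick-and-place + 1·y_test = 7.5.
Solving: y_pick-and-place = 1.5, y_test = 4.5.
Shadow price of test = 4.5.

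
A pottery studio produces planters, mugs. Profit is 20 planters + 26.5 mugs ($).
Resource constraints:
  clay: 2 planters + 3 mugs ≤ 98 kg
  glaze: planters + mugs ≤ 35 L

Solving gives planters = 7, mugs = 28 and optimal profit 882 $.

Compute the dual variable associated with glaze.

7

At the optimum: clay uses 98 of 98 (binding); glaze uses 35 of 35 (binding).
From A_Bᵀ y = c: 2·y_clay + 1·y_glaze = 20; 3·y_clay + 1·y_glaze = 26.5.
→ y_clay = 6.5 and y_glaze = 7.
Shadow price of glaze = 7.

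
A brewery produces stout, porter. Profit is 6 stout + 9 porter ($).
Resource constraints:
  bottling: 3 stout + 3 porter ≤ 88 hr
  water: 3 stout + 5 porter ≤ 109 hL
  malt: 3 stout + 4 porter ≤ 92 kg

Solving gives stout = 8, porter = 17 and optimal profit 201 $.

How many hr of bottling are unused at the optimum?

bottling used = 3·8 + 3·17 = 75; slack = 88 − 75 = 13.

13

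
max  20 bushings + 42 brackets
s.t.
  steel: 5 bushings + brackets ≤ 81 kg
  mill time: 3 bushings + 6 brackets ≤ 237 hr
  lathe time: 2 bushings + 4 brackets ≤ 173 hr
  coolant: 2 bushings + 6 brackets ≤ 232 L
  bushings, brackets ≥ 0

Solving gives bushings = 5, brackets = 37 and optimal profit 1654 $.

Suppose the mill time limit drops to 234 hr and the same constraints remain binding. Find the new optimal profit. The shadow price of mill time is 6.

1636

Δb = -3, so new z* = 1654 + (6)·(-3) = 1654 − 18 = 1636.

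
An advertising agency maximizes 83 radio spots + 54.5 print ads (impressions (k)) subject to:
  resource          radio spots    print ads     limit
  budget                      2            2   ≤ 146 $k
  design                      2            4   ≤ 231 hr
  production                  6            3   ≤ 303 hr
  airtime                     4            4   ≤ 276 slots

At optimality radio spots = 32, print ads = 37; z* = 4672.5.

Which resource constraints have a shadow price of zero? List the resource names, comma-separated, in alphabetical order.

budget: 138/146 (slack 8)
design: 212/231 (slack 19)
production: 303/303 (binding)
airtime: 276/276 (binding)
By complementary slackness, a constraint with positive slack has shadow price 0 → budget, design.

budget, design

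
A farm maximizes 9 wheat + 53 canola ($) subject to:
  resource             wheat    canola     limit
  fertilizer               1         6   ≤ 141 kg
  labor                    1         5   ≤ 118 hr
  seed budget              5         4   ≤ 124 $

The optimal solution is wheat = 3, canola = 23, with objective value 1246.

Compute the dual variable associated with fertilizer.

8

Check each constraint at x*: fertilizer 141/141 (tight); labor 118/118 (tight); seed budget 107/124 (slack 17).
Since seed budget is not tight, its dual is 0.
The binding rows give the dual system: 1·y_fertilizer + 1·y_labor = 9 and 6·y_fertilizer + 5·y_labor = 53.
→ y_fertilizer = 8 and y_labor = 1.
Shadow price of fertilizer = 8.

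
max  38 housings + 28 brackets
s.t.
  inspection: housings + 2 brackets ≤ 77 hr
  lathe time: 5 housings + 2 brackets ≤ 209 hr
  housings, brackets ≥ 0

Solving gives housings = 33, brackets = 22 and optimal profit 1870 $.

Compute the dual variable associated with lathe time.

6

At the optimum: inspection uses 77 of 77 (binding); lathe time uses 209 of 209 (binding).
Dual feasibility on the basic columns requires 1·y_inspection + 5·y_lathe time = 38, 2·y_inspection + 2·y_lathe time = 28.
→ y_inspection = 8 and y_lathe time = 6.
Shadow price of lathe time = 6.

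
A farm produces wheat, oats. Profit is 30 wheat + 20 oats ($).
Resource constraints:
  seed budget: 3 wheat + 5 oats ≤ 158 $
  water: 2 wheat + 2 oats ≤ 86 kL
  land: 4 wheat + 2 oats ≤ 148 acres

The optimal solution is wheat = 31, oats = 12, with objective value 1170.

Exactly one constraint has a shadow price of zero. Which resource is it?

seed budget: 153/158 (slack 5)
water: 86/86 (binding)
land: 148/148 (binding)
By complementary slackness, a constraint with positive slack has shadow price 0 → seed budget.

seed budget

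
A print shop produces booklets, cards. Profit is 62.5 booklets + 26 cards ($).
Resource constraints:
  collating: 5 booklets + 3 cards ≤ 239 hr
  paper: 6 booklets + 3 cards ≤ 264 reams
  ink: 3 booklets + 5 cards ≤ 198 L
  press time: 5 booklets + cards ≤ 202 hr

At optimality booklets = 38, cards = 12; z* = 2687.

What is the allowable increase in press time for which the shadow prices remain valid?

Binding constraints: paper, press time. The basis is B = [[6,3],[5,1]] with det -9.
Per unit increase in press time, x* moves by d = (0.3333, -0.6667).
The basis stays optimal until cards reaches 0; allowable increase = 18 hr.

18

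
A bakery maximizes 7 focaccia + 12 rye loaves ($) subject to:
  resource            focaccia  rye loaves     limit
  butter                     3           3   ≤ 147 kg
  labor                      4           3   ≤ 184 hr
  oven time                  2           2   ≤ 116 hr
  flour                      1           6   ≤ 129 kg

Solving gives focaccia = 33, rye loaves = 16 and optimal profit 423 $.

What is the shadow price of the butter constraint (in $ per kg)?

2

Check each constraint at x*: butter 147/147 (tight); labor 180/184 (slack 4); oven time 98/116 (slack 18); flour 129/129 (tight).
By complementary slackness, y = 0 for the non-binding constraints.
The binding rows give the dual system: 3·y_butter + 1·y_flour = 7 and 3·y_butter + 6·y_flour = 12.
Solving: y_butter = 2, y_flour = 1.
Shadow price of butter = 2.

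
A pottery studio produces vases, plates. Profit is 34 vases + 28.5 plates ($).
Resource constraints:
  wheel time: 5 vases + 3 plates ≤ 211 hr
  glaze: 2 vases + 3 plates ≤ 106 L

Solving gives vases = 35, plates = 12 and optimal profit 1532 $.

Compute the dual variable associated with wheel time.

5

At the optimum: wheel time uses 211 of 211 (binding); glaze uses 106 of 106 (binding).
The binding rows give the dual system: 5·y_wheel time + 2·y_glaze = 34 and 3·y_wheel time + 3·y_glaze = 28.5.
→ y_wheel time = 5 and y_glaze = 4.5.
Shadow price of wheel time = 5.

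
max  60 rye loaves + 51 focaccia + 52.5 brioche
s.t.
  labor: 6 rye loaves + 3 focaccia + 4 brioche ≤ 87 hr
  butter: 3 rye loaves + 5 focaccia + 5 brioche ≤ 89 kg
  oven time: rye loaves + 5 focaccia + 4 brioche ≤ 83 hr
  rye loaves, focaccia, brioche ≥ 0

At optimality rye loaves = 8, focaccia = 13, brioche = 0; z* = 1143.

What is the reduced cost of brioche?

At the optimum: labor uses 87 of 87 (binding); butter uses 89 of 89 (binding); oven time uses 73 of 83 (slack = 10).
Since oven time is not tight, its dual is 0.
The binding rows give the dual system: 6·y_labor + 3·y_butter = 60 and 3·y_labor + 5·y_butter = 51.
Solving: y_labor = 7, y_butter = 6.
Reduced cost of brioche: c₃ − yᵀa₃ = 52.5 − (7·4 + 6·5) = 52.5 − 58 = -5.5.

-5.5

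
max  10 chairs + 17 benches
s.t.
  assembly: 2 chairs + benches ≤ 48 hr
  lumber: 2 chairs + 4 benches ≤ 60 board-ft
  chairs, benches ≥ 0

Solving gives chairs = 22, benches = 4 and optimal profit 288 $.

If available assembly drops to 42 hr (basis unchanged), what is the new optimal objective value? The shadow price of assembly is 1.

282

Δb = -6, so new z* = 288 + (1)·(-6) = 288 − 6 = 282.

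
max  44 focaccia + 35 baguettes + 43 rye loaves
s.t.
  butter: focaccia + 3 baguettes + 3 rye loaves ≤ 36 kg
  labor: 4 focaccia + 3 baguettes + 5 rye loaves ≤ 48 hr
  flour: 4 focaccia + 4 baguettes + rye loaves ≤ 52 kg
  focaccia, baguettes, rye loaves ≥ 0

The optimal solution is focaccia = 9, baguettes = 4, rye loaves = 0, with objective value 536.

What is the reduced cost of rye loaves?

-4

At the optimum: butter uses 21 of 36 (slack = 15); labor uses 48 of 48 (binding); flour uses 52 of 52 (binding).
By complementary slackness, y = 0 for the non-binding constraint.
The binding rows give the dual system: 4·y_labor + 4·y_flour = 44 and 3·y_labor + 4·y_flour = 35.
Solving: y_labor = 9, y_flour = 2.
Reduced cost of rye loaves: c₃ − yᵀa₃ = 43 − (9·5 + 2·1) = 43 − 47 = -4.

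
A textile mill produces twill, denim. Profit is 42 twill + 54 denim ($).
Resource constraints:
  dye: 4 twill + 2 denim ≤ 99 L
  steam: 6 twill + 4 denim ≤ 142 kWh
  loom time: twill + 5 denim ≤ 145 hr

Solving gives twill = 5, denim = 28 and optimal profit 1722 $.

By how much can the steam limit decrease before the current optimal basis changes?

26

Binding constraints: steam, loom time. The basis is B = [[6,4],[1,5]] with det 26.
Per unit decrease in steam, x* moves by d = (-0.1923, 0.0385).
The basis stays optimal until twill reaches 0; allowable decrease = 26 kWh.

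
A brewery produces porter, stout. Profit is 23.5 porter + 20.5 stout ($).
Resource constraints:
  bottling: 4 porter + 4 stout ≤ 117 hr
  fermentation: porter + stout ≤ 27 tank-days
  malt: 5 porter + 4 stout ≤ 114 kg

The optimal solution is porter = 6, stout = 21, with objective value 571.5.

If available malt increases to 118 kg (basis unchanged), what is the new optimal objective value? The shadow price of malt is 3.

583.5

Δb = 4, so new z* = 571.5 + (3)·(4) = 571.5 + 12 = 583.5.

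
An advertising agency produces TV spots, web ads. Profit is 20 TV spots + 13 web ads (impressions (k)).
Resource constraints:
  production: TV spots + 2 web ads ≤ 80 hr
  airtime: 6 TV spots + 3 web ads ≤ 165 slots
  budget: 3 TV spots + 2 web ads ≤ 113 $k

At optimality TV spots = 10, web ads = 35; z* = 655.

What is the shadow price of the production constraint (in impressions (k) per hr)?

Check each constraint at x*: production 80/80 (tight); airtime 165/165 (tight); budget 100/113 (slack 13).
Slack constraints have shadow price 0 (complementary slackness).
The binding rows give the dual system: 1·y_production + 6·y_airtime = 20 and 2·y_production + 3·y_airtime = 13.
Solving: y_production = 2, y_airtime = 3.
Shadow price of production = 2.

2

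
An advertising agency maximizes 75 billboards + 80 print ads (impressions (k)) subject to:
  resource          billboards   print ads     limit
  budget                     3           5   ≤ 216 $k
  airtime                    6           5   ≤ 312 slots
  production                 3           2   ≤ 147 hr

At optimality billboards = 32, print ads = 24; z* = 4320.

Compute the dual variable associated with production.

Binding: budget and airtime. Non-binding: production (3 unused).
Since production is not tight, its dual is 0.
Dual feasibility on the basic columns requires 3·y_budget + 6·y_airtime = 75, 5·y_budget + 5·y_airtime = 80.
This yields shadow prices y_budget = 7, y_airtime = 9.
Shadow price of production = 0.

0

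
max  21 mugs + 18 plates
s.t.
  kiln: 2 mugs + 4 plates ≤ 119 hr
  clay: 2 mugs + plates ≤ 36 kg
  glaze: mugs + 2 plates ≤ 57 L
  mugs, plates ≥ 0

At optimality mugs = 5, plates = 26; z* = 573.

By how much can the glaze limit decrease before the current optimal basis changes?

39

Binding constraints: clay, glaze. The basis is B = [[2,1],[1,2]] with det 3.
Per unit decrease in glaze, x* moves by d = (0.3333, -0.6667).
The basis stays optimal until plates reaches 0; allowable decrease = 39 L.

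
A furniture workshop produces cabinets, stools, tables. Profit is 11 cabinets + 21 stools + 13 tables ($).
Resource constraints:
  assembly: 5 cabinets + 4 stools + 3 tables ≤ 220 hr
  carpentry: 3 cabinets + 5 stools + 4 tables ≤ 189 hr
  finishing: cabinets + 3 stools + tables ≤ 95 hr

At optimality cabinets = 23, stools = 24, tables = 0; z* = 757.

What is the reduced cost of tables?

-1

At the optimum: assembly uses 211 of 220 (slack = 9); carpentry uses 189 of 189 (binding); finishing uses 95 of 95 (binding).
By complementary slackness, y = 0 for the non-binding constraint.
Dual feasibility on the basic columns requires 3·y_carpentry + 1·y_finishing = 11, 5·y_carpentry + 3·y_finishing = 21.
→ y_carpentry = 3 and y_finishing = 2.
Reduced cost of tables: c₃ − yᵀa₃ = 13 − (3·4 + 2·1) = 13 − 14 = -1.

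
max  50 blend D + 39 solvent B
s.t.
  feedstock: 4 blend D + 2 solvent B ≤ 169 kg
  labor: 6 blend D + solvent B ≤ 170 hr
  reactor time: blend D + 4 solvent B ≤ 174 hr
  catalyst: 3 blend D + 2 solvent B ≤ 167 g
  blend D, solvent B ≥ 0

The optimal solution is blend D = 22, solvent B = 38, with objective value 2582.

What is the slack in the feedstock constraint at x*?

5

feedstock used = 4·22 + 2·38 = 164; slack = 169 − 164 = 5.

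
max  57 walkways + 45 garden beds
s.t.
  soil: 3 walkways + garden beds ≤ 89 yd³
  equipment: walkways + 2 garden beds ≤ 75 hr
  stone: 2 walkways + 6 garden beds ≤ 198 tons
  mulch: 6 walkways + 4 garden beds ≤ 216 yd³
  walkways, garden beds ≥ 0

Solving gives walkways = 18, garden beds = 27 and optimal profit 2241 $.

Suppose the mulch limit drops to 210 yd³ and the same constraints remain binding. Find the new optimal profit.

2187

Binding: stone and mulch. Non-binding: soil (8 unused), equipment (3 unused).
Slack constraints have shadow price 0 (complementary slackness).
Dual feasibility on the basic columns requires 2·y_stone + 6·y_mulch = 57, 6·y_stone + 4·y_mulch = 45.
This yields shadow prices y_stone = 1.5, y_mulch = 9.
Δz = y_mulch·Δb = 9 × (-6) = -54, so new z* = 2241 − 54 = 2187.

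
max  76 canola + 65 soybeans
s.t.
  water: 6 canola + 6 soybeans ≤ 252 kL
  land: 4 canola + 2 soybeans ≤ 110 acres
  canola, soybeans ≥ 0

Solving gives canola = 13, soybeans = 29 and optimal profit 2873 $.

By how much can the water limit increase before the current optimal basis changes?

Binding constraints: water, land. The basis is B = [[6,6],[4,2]] with det -12.
Per unit increase in water, x* moves by d = (-0.1667, 0.3333).
The basis stays optimal until canola reaches 0; allowable increase = 78 kL.

78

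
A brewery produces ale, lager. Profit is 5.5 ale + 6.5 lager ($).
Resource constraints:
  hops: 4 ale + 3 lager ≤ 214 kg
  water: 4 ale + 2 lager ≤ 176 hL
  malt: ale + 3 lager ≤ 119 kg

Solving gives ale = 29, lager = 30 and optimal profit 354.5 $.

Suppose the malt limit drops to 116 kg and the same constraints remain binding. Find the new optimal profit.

At the optimum: hops uses 206 of 214 (slack = 8); water uses 176 of 176 (binding); malt uses 119 of 119 (binding).
Since hops is not tight, its dual is 0.
From A_Bᵀ y = c: 4·y_water + 1·y_malt = 5.5; 2·y_water + 3·y_malt = 6.5.
→ y_water = 1 and y_malt = 1.5.
Δz = y_malt·Δb = 1.5 × (-3) = -4.5, so new z* = 354.5 − 4.5 = 350.

350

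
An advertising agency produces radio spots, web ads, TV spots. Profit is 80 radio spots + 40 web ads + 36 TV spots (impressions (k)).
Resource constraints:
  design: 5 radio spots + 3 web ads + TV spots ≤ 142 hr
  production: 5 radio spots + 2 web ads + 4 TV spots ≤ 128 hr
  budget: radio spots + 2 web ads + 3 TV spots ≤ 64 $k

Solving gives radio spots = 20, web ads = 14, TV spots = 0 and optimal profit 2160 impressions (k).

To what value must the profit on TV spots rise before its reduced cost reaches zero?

40

Check each constraint at x*: design 142/142 (tight); production 128/128 (tight); budget 48/64 (slack 16).
Since budget is not tight, its dual is 0.
The binding rows give the dual system: 5·y_design + 5·y_production = 80 and 3·y_design + 2·y_production = 40.
This yields shadow prices y_design = 8, y_production = 8.
TV spots enters the basis when its profit ≥ yᵀa₃ = 8·1 + 8·4 = 40.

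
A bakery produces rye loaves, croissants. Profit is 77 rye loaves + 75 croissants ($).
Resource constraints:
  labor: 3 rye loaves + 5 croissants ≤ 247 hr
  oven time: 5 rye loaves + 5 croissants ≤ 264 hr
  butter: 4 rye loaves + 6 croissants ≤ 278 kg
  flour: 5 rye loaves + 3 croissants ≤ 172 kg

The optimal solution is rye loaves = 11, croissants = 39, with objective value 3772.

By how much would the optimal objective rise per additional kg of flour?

9

At the optimum: labor uses 228 of 247 (slack = 19); oven time uses 250 of 264 (slack = 14); butter uses 278 of 278 (binding); flour uses 172 of 172 (binding).
Since labor, oven time are not tight, their duals are 0.
Dual feasibility on the basic columns requires 4·y_butter + 5·y_flour = 77, 6·y_butter + 3·y_flour = 75.
Solving: y_butter = 8, y_flour = 9.
Shadow price of flour = 9.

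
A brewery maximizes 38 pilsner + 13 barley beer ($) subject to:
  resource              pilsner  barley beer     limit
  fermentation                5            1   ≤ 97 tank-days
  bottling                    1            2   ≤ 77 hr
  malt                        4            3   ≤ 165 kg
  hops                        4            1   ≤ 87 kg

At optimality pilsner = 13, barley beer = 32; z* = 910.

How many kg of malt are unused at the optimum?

malt used = 4·13 + 3·32 = 148; slack = 165 − 148 = 17.

17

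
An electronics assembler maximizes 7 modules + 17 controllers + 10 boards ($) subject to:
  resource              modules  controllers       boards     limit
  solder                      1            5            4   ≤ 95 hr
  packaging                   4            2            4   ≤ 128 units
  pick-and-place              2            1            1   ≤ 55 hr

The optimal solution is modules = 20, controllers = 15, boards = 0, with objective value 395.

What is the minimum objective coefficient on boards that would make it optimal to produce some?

At the optimum: solder uses 95 of 95 (binding); packaging uses 110 of 128 (slack = 18); pick-and-place uses 55 of 55 (binding).
By complementary slackness, y = 0 for the non-binding constraint.
The binding rows give the dual system: 1·y_solder + 2·y_pick-and-place = 7 and 5·y_solder + 1·y_pick-and-place = 17.
Solving: y_solder = 3, y_pick-and-place = 2.
boards enters the basis when its profit ≥ yᵀa₃ = 3·4 + 2·1 = 14.

14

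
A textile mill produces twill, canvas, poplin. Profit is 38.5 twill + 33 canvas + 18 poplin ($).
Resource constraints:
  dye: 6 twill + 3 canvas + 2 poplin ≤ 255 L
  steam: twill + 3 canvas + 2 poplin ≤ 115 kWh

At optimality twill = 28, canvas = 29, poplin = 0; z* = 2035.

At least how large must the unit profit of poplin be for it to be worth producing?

22

Check each constraint at x*: dye 255/255 (tight); steam 115/115 (tight).
From A_Bᵀ y = c: 6·y_dye + 1·y_steam = 38.5; 3·y_dye + 3·y_steam = 33.
This yields shadow prices y_dye = 5.5, y_steam = 5.5.
poplin enters the basis when its profit ≥ yᵀa₃ = 5.5·2 + 5.5·2 = 22.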